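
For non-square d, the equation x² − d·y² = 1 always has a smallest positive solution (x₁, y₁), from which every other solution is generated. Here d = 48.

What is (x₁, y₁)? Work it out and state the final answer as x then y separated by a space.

7 1

d=48: √d = [6; 1,12] (ℓ=2, even), read p_1/q_1
step 0: (6, 1)  from 6·(1,0) + (0,1)
step 1: (7, 1)  from 1·(6,1) + (1,0)
fundamental: x₁=7, y₁=1  (since 49 − 48·1 = 1)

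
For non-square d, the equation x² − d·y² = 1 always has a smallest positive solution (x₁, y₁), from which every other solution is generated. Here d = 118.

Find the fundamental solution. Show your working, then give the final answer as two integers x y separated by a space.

306917 28254

[10; 1,6,3,2,10,2,3,6,1,20] for √118; ℓ=10 ⇒ convergent index 9
step 0: (10, 1)  from 10·(1,0) + (0,1)
…
step 2: (76, 7)  from 6·(11,1) + (10,1)
step 3: (239, 22)  from 3·(76,7) + (11,1)
step 4: (554, 51)  from 2·(239,22) + (76,7)
step 5: (5779, 532)  from 10·(554,51) + (239,22)
…
step 7: (42115, 3877)  from 3·(12112,1115) + (5779,532)
step 8: (264802, 24377)  from 6·(42115,3877) + (12112,1115)
step 9: (306917, 28254)  from 1·(264802,24377) + (42115,3877)
fundamental: x₁=306917, y₁=28254  (since 94198044889 − 118·798288516 = 1)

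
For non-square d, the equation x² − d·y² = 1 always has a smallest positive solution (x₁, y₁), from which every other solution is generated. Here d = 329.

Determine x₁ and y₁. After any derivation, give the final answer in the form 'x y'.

d=329: √d = [18; 7,4,2,1,1,4,1,1,2,4,7,36] (ℓ=12, even), read p_11/q_11
a_0=18:  p_0=18·1+0=18,  q_0=18·0+1=1
a_1=7:  p_1=7·18+1=127,  q_1=7·1+0=7
a_2=4:  p_2=4·127+18=526,  q_2=4·7+1=29
a_3=2:  p_3=2·526+127=1179,  q_3=2·29+7=65
a_4=1:  p_4=1·1179+526=1705,  q_4=1·65+29=94
a_5=1:  p_5=1·1705+1179=2884,  q_5=1·94+65=159
a_6=4:  p_6=4·2884+1705=13241,  q_6=4·159+94=730
a_7=1:  p_7=1·13241+2884=16125,  q_7=1·730+159=889
a_8=1:  p_8=1·16125+13241=29366,  q_8=1·889+730=1619
a_9=2:  p_9=2·29366+16125=74857,  q_9=2·1619+889=4127
a_10=4:  p_10=4·74857+29366=328794,  q_10=4·4127+1619=18127
a_11=7:  p_11=7·328794+74857=2376415,  q_11=7·18127+4127=131016
fundamental: x₁=2376415, y₁=131016  (since 5647348252225 − 329·17165192256 = 1)

2376415 131016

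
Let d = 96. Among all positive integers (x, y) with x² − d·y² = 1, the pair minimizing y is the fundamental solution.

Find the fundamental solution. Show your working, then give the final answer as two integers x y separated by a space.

√96 = [9; 1,3,1,18, …], period ℓ=4 (even) → k=3
k=0  a_k=9  p_k/q_k = 9/1
k=1  a_k=1  p_k/q_k = 10/1
k=2  a_k=3  p_k/q_k = 39/4
k=3  a_k=1  p_k/q_k = 49/5
fundamental: x₁=49, y₁=5  (since 2401 − 96·25 = 1)

49 5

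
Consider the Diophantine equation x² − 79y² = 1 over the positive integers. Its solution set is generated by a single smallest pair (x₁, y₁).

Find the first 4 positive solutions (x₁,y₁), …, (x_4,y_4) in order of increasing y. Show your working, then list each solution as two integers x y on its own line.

√79 = [8; 1,7,1,16, …], period ℓ=4 (even) → k=3
a_0=8:  p_0=8·1+0=8,  q_0=8·0+1=1
…
a_2=7:  p_2=7·9+8=71,  q_2=7·1+1=8
a_3=1:  p_3=1·71+9=80,  q_3=1·8+1=9
→ (80, 9).  Check: 80²=6400, 79·9²=6399, difference 1.
n=2: (80,9)∘(80,9) = (80·80+79·9·9, 80·9+9·80) = (12799,1440)
n=3: (12799,1440)∘(80,9) = (80·12799+79·9·1440, 80·1440+9·12799) = (2047760,230391)
n=4: (2047760,230391)∘(80,9) = (80·2047760+79·9·230391, 80·230391+9·2047760) = (327628801,36861120)

80 9
12799 1440
2047760 230391
327628801 36861120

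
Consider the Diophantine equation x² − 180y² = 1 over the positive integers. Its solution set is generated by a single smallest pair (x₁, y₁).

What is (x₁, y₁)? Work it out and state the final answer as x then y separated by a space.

d=180: √d = [13; 2,2,2,26] (ℓ=4, even), read p_3/q_3
i=0: a=13 ⇒ p=13, q=1
i=1: a=2 ⇒ p=27, q=2
i=2: a=2 ⇒ p=67, q=5
i=3: a=2 ⇒ p=161, q=12
(x₁, y₁) = (161, 12);  161² − 180·12² = 1 ✓

161 12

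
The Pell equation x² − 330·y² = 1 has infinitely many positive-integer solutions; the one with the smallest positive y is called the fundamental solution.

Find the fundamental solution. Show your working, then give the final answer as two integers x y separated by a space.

d=330: √d = [18; 6,36] (ℓ=2, even), read p_1/q_1
step 0: (18, 1)  from 18·(1,0) + (0,1)
step 1: (109, 6)  from 6·(18,1) + (1,0)
fundamental: x₁=109, y₁=6  (since 11881 − 330·36 = 1)

109 6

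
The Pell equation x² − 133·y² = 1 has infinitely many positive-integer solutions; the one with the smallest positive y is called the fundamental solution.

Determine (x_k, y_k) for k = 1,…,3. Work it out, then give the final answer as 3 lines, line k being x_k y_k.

√133 = [11; 1,1,7,5,1,…,1,1,22, …], period ℓ=16 (even) → k=15
k=0  a_k=11  p_k/q_k = 11/1
k=1  a_k=1  p_k/q_k = 12/1
k=2  a_k=1  p_k/q_k = 23/2
k=3  a_k=7  p_k/q_k = 173/15
k=4  a_k=5  p_k/q_k = 888/77
…
k=6  a_k=1  p_k/q_k = 1949/169
k=7  a_k=1  p_k/q_k = 3010/261
k=8  a_k=2  p_k/q_k = 7969/691
k=9  a_k=1  p_k/q_k = 10979/952
k=10  a_k=1  p_k/q_k = 18948/1643
…
k=12  a_k=5  p_k/q_k = 168583/14618
…
k=14  a_k=1  p_k/q_k = 1378591/119539
k=15  a_k=1  p_k/q_k = 2588599/224460
→ (2588599, 224460).  Check: 2588599²=6700844782801, 133·224460²=6700844782800, difference 1.
(x_2, y_2) = (2588599·2588599 + 133·224460·224460, 2588599·224460 + 224460·2588599) = (13401689565601, 1162073863080)
(x_3, y_3) = (2588599·13401689565601 + 133·224460·1162073863080, 2588599·1162073863080 + 224460·13401689565601) = (69383200415647777399, 6016286479789825380)

2588599 224460
13401689565601 1162073863080
69383200415647777399 6016286479789825380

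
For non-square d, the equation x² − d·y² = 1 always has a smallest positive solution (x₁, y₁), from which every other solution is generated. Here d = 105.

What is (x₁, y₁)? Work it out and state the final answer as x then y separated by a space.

d=105: √d = [10; 4,20] (ℓ=2, even), read p_1/q_1
i=0: a=10 ⇒ p=10, q=1
i=1: a=4 ⇒ p=41, q=4
(x₁, y₁) = (41, 4);  41² − 105·4² = 1 ✓

41 4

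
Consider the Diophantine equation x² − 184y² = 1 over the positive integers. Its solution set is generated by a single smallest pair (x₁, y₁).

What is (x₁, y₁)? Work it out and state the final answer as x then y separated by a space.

√184 = [13; 1,1,3,2,1,2,1,2,3,1,1,26, …], period ℓ=12 (even) → k=11
a_0=13:  p_0=13·1+0=13,  q_0=13·0+1=1
a_1=1:  p_1=1·13+1=14,  q_1=1·1+0=1
a_2=1:  p_2=1·14+13=27,  q_2=1·1+1=2
…
a_5=1:  p_5=1·217+95=312,  q_5=1·16+7=23
…
a_10=1:  p_10=1·10594+3147=13741,  q_10=1·781+232=1013
a_11=1:  p_11=1·13741+10594=24335,  q_11=1·1013+781=1794
fundamental: x₁=24335, y₁=1794  (since 592192225 − 184·3218436 = 1)

24335 1794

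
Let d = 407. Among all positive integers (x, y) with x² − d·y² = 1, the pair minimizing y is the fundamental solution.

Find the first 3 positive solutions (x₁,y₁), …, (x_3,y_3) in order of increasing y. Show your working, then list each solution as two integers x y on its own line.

d=407: √d = [20; 5,1,2,1,5,40] (ℓ=6, even), read p_5/q_5
i=0: a=20 ⇒ p=20, q=1
i=1: a=5 ⇒ p=101, q=5
i=2: a=1 ⇒ p=121, q=6
i=3: a=2 ⇒ p=343, q=17
i=4: a=1 ⇒ p=464, q=23
i=5: a=5 ⇒ p=2663, q=132
fundamental: x₁=2663, y₁=132  (since 7091569 − 407·17424 = 1)
k=2:  x_2 = 2663·2663+407·132·132 = 14183137,  y_2 = 2663·132+132·2663 = 703032
k=3:  x_3 = 2663·14183137+407·132·703032 = 75539384999,  y_3 = 2663·703032+132·14183137 = 3744348300

2663 132
14183137 703032
75539384999 3744348300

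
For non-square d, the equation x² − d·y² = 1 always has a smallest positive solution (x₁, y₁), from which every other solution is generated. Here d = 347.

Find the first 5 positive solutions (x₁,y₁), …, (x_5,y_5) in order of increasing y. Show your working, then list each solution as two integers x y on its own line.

[18; 1,1,1,2,4,…,1,1,36] for √347; ℓ=14 ⇒ convergent index 13
step 0: (18, 1)  from 18·(1,0) + (0,1)
…
step 2: (37, 2)  from 1·(19,1) + (18,1)
…
step 4: (149, 8)  from 2·(56,3) + (37,2)
step 5: (652, 35)  from 4·(149,8) + (56,3)
step 6: (801, 43)  from 1·(652,35) + (149,8)
step 7: (14269, 766)  from 17·(801,43) + (652,35)
step 8: (15070, 809)  from 1·(14269,766) + (801,43)
step 9: (74549, 4002)  from 4·(15070,809) + (14269,766)
step 10: (164168, 8813)  from 2·(74549,4002) + (15070,809)
step 11: (238717, 12815)  from 1·(164168,8813) + (74549,4002)
step 12: (402885, 21628)  from 1·(238717,12815) + (164168,8813)
step 13: (641602, 34443)  from 1·(402885,21628) + (238717,12815)
fundamental: x₁=641602, y₁=34443  (since 411653126404 − 347·1186320249 = 1)
n=2: (641602,34443)∘(641602,34443) = (641602·641602+347·34443·34443, 641602·34443+34443·641602) = (823306252807,44197395372)
n=3: (823306252807,44197395372)∘(641602,34443) = (641602·823306252807+347·34443·44197395372, 641602·44197395372+34443·823306252807) = (1056469876826312026,56714274530897445)
n=4: (1056469876826312026,56714274530897445)∘(641602,34443) = (641602·1056469876826312026+347·34443·56714274530897445, 641602·56714274530897445+34443·1056469876826312026) = (1355666371822207590758497,72775983935101527618408)
n=5: (1355666371822207590758497,72775983935101527618408)∘(641602,34443) = (641602·1355666371822207590758497+347·34443·72775983935101527618408, 641602·72775983935101527618408+34443·1355666371822207590758497) = (1739596510986687599414840072362,93386433689401306371520721787)

641602 34443
823306252807 44197395372
1056469876826312026 56714274530897445
1355666371822207590758497 72775983935101527618408
1739596510986687599414840072362 93386433689401306371520721787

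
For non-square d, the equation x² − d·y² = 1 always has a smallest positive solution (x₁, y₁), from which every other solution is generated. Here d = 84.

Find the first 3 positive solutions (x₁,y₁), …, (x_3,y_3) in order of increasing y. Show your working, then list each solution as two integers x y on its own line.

[9; 6,18] for √84; ℓ=2 ⇒ convergent index 1
k=0  a_k=9  p_k/q_k = 9/1
k=1  a_k=6  p_k/q_k = 55/6
(x₁, y₁) = (55, 6);  55² − 84·6² = 1 ✓
n=2: (55,6)∘(55,6) = (55·55+84·6·6, 55·6+6·55) = (6049,660)
n=3: (6049,660)∘(55,6) = (55·6049+84·6·660, 55·660+6·6049) = (665335,72594)

55 6
6049 660
665335 72594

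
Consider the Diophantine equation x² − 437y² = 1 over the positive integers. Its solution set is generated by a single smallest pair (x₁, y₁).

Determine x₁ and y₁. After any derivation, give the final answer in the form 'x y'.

[20; 1,9,2,9,1,40] for √437; ℓ=6 ⇒ convergent index 5
step 0: (20, 1)  from 20·(1,0) + (0,1)
…
step 2: (209, 10)  from 9·(21,1) + (20,1)
…
step 4: (4160, 199)  from 9·(439,21) + (209,10)
step 5: (4599, 220)  from 1·(4160,199) + (439,21)
(x₁, y₁) = (4599, 220);  4599² − 437·220² = 1 ✓

4599 220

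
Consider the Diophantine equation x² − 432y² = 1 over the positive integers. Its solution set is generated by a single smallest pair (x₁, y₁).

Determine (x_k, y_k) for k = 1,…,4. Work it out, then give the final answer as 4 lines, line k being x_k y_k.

1351 65
3650401 175630
9863382151 474552195
26650854921601 1282239855260

√432 → a₀=20, period (1,3,1,1,1,3,1,40); ℓ=8 even so k=7
k=0  a_k=20  p_k/q_k = 20/1
…
k=2  a_k=3  p_k/q_k = 83/4
…
k=4  a_k=1  p_k/q_k = 187/9
k=5  a_k=1  p_k/q_k = 291/14
k=6  a_k=3  p_k/q_k = 1060/51
k=7  a_k=1  p_k/q_k = 1351/65
fundamental: x₁=1351, y₁=65  (since 1825201 − 432·4225 = 1)
k=2:  x_2 = 1351·1351+432·65·65 = 3650401,  y_2 = 1351·65+65·1351 = 175630
k=3:  x_3 = 1351·3650401+432·65·175630 = 9863382151,  y_3 = 1351·175630+65·3650401 = 474552195
k=4:  x_4 = 1351·9863382151+432·65·474552195 = 26650854921601,  y_4 = 1351·474552195+65·9863382151 = 1282239855260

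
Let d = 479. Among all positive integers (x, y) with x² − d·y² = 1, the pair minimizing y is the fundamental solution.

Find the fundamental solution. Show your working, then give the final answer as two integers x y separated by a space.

2989440 136591

√479 = [21; 1,7,1,3,2,21,2,3,1,7,1,42, …], period ℓ=12 (even) → k=11
a_0=21:  p_0=21·1+0=21,  q_0=21·0+1=1
a_1=1:  p_1=1·21+1=22,  q_1=1·1+0=1
a_2=7:  p_2=7·22+21=175,  q_2=7·1+1=8
…
a_5=2:  p_5=2·766+197=1729,  q_5=2·35+9=79
a_6=21:  p_6=21·1729+766=37075,  q_6=21·79+35=1694
…
a_8=3:  p_8=3·75879+37075=264712,  q_8=3·3467+1694=12095
a_9=1:  p_9=1·264712+75879=340591,  q_9=1·12095+3467=15562
a_10=7:  p_10=7·340591+264712=2648849,  q_10=7·15562+12095=121029
a_11=1:  p_11=1·2648849+340591=2989440,  q_11=1·121029+15562=136591
→ (2989440, 136591).  Check: 2989440²=8936751513600, 479·136591²=8936751513599, difference 1.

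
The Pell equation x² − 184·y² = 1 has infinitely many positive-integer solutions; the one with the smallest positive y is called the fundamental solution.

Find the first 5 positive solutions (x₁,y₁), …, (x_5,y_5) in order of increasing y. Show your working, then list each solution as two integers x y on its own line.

d=184: √d = [13; 1,1,3,2,1,2,1,2,3,1,1,26] (ℓ=12, even), read p_11/q_11
i=0: a=13 ⇒ p=13, q=1
i=1: a=1 ⇒ p=14, q=1
i=2: a=1 ⇒ p=27, q=2
i=3: a=3 ⇒ p=95, q=7
i=4: a=2 ⇒ p=217, q=16
…
i=7: a=1 ⇒ p=1153, q=85
i=8: a=2 ⇒ p=3147, q=232
i=9: a=3 ⇒ p=10594, q=781
i=10: a=1 ⇒ p=13741, q=1013
i=11: a=1 ⇒ p=24335, q=1794
fundamental: x₁=24335, y₁=1794  (since 592192225 − 184·3218436 = 1)
n=2: (24335,1794)∘(24335,1794) = (24335·24335+184·1794·1794, 24335·1794+1794·24335) = (1184384449,87313980)
n=3: (1184384449,87313980)∘(24335,1794) = (24335·1184384449+184·1794·87313980, 24335·87313980+1794·1184384449) = (57643991108495,4249571404806)
n=4: (57643991108495,4249571404806)∘(24335,1794) = (24335·57643991108495+184·1794·4249571404806, 24335·4249571404806+1794·57643991108495) = (2805533046066067201,206826640184594040)
n=5: (2805533046066067201,206826640184594040)∘(24335,1794) = (24335·2805533046066067201+184·1794·206826640184594040, 24335·206826640184594040+1794·2805533046066067201) = (136545293294391499564175,10066252573534620521994)

24335 1794
1184384449 87313980
57643991108495 4249571404806
2805533046066067201 206826640184594040
136545293294391499564175 10066252573534620521994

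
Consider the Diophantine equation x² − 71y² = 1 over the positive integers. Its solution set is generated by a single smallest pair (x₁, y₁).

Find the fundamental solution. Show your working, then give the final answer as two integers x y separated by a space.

√71 = [8; 2,2,1,7,1,2,2,16, …], period ℓ=8 (even) → k=7
i=0: a=8 ⇒ p=8, q=1
…
i=3: a=1 ⇒ p=59, q=7
i=4: a=7 ⇒ p=455, q=54
i=5: a=1 ⇒ p=514, q=61
i=6: a=2 ⇒ p=1483, q=176
i=7: a=2 ⇒ p=3480, q=413
fundamental: x₁=3480, y₁=413  (since 12110400 − 71·170569 = 1)

3480 413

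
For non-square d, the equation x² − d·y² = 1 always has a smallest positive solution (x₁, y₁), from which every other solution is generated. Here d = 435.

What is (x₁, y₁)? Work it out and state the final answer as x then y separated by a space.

146 7

√435 = [20; 1,5,1,40, …], period ℓ=4 (even) → k=3
i=0: a=20 ⇒ p=20, q=1
…
i=2: a=5 ⇒ p=125, q=6
i=3: a=1 ⇒ p=146, q=7
(x₁, y₁) = (146, 7);  146² − 435·7² = 1 ✓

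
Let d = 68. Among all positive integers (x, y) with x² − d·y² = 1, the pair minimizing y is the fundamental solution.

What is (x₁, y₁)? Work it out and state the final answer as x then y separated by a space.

d=68: √d = [8; 4,16] (ℓ=2, even), read p_1/q_1
k=0  a_k=8  p_k/q_k = 8/1
k=1  a_k=4  p_k/q_k = 33/4
(x₁, y₁) = (33, 4);  33² − 68·4² = 1 ✓

33 4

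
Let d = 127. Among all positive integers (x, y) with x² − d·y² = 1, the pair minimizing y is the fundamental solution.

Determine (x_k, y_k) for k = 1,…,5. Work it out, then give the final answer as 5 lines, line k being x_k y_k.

4730624 419775
44757606858751 3971595379200
423462818377139450624 37576248838264821825
4006486743445029115330560001 355518209168531397366758400
37906364688445371364544653008890624 3363645945459311770024609913661375

√127 → a₀=11, period (3,1,2,2,7,11,7,2,2,1,3,22); ℓ=12 even so k=11
k=0  a_k=11  p_k/q_k = 11/1
k=1  a_k=3  p_k/q_k = 34/3
k=2  a_k=1  p_k/q_k = 45/4
…
k=4  a_k=2  p_k/q_k = 293/26
…
k=7  a_k=7  p_k/q_k = 171701/15236
k=8  a_k=2  p_k/q_k = 367620/32621
k=9  a_k=2  p_k/q_k = 906941/80478
k=10  a_k=1  p_k/q_k = 1274561/113099
k=11  a_k=3  p_k/q_k = 4730624/419775
(x₁, y₁) = (4730624, 419775);  4730624² − 127·419775² = 1 ✓
n=2: (4730624,419775)∘(4730624,419775) = (4730624·4730624+127·419775·419775, 4730624·419775+419775·4730624) = (44757606858751,3971595379200)
n=3: (44757606858751,3971595379200)∘(4730624,419775) = (4730624·44757606858751+127·419775·3971595379200, 4730624·3971595379200+419775·44757606858751) = (423462818377139450624,37576248838264821825)
n=4: (423462818377139450624,37576248838264821825)∘(4730624,419775) = (4730624·423462818377139450624+127·419775·37576248838264821825, 4730624·37576248838264821825+419775·423462818377139450624) = (4006486743445029115330560001,355518209168531397366758400)
n=5: (4006486743445029115330560001,355518209168531397366758400)∘(4730624,419775) = (4730624·4006486743445029115330560001+127·419775·355518209168531397366758400, 4730624·355518209168531397366758400+419775·4006486743445029115330560001) = (37906364688445371364544653008890624,3363645945459311770024609913661375)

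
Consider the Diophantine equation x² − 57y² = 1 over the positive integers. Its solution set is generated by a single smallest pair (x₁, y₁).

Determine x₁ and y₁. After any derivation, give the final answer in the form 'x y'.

151 20

√57 = [7; 1,1,4,1,1,14, …], period ℓ=6 (even) → k=5
a_0=7:  p_0=7·1+0=7,  q_0=7·0+1=1
…
a_4=1:  p_4=1·68+15=83,  q_4=1·9+2=11
a_5=1:  p_5=1·83+68=151,  q_5=1·11+9=20
→ (151, 20).  Check: 151²=22801, 57·20²=22800, difference 1.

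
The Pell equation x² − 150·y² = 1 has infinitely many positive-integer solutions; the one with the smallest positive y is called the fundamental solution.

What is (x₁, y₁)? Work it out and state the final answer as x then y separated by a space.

√150 → a₀=12, period (4,24); ℓ=2 even so k=1
i=0: a=12 ⇒ p=12, q=1
i=1: a=4 ⇒ p=49, q=4
fundamental: x₁=49, y₁=4  (since 2401 − 150·16 = 1)

49 4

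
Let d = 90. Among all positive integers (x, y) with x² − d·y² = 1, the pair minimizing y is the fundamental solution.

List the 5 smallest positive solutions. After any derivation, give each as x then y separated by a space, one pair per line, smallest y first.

√90 = [9; 2,18, …], period ℓ=2 (even) → k=1
k=0  a_k=9  p_k/q_k = 9/1
k=1  a_k=2  p_k/q_k = 19/2
fundamental: x₁=19, y₁=2  (since 361 − 90·4 = 1)
k=2:  x_2 = 19·19+90·2·2 = 721,  y_2 = 19·2+2·19 = 76
k=3:  x_3 = 19·721+90·2·76 = 27379,  y_3 = 19·76+2·721 = 2886
k=4:  x_4 = 19·27379+90·2·2886 = 1039681,  y_4 = 19·2886+2·27379 = 109592
k=5:  x_5 = 19·1039681+90·2·109592 = 39480499,  y_5 = 19·109592+2·1039681 = 4161610

19 2
721 76
27379 2886
1039681 109592
39480499 4161610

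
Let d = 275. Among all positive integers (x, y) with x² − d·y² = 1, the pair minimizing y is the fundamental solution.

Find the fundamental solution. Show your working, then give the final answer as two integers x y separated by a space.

√275 = [16; 1,1,2,1,1,32, …], period ℓ=6 (even) → k=5
a_0=16:  p_0=16·1+0=16,  q_0=16·0+1=1
a_1=1:  p_1=1·16+1=17,  q_1=1·1+0=1
a_2=1:  p_2=1·17+16=33,  q_2=1·1+1=2
…
a_4=1:  p_4=1·83+33=116,  q_4=1·5+2=7
a_5=1:  p_5=1·116+83=199,  q_5=1·7+5=12
→ (199, 12).  Check: 199²=39601, 275·12²=39600, difference 1.

199 12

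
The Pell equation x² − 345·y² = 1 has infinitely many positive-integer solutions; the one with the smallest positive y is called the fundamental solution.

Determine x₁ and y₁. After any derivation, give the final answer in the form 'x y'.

6761 364

√345 → a₀=18, period (1,1,2,1,6,1,2,1,1,36); ℓ=10 even so k=9
i=0: a=18 ⇒ p=18, q=1
i=1: a=1 ⇒ p=19, q=1
i=2: a=1 ⇒ p=37, q=2
…
i=5: a=6 ⇒ p=873, q=47
…
i=7: a=2 ⇒ p=2879, q=155
i=8: a=1 ⇒ p=3882, q=209
i=9: a=1 ⇒ p=6761, q=364
fundamental: x₁=6761, y₁=364  (since 45711121 − 345·132496 = 1)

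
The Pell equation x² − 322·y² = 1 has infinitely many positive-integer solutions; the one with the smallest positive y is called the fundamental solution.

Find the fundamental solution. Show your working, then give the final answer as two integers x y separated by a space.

323 18

d=322: √d = [17; 1,16,1,34] (ℓ=4, even), read p_3/q_3
step 0: (17, 1)  from 17·(1,0) + (0,1)
step 1: (18, 1)  from 1·(17,1) + (1,0)
step 2: (305, 17)  from 16·(18,1) + (17,1)
step 3: (323, 18)  from 1·(305,17) + (18,1)
→ (323, 18).  Check: 323²=104329, 322·18²=104328, difference 1.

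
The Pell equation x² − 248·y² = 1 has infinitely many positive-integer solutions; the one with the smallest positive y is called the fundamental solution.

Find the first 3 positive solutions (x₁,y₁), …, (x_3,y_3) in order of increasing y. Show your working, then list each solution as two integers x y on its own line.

√248 → a₀=15, period (1,2,1,30); ℓ=4 even so k=3
k=0  a_k=15  p_k/q_k = 15/1
k=1  a_k=1  p_k/q_k = 16/1
k=2  a_k=2  p_k/q_k = 47/3
k=3  a_k=1  p_k/q_k = 63/4
→ (63, 4).  Check: 63²=3969, 248·4²=3968, difference 1.
k=2:  x_2 = 63·63+248·4·4 = 7937,  y_2 = 63·4+4·63 = 504
k=3:  x_3 = 63·7937+248·4·504 = 999999,  y_3 = 63·504+4·7937 = 63500

63 4
7937 504
999999 63500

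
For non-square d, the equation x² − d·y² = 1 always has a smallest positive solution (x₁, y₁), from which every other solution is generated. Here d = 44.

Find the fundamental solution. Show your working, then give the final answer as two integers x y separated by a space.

d=44: √d = [6; 1,1,1,2,1,1,1,12] (ℓ=8, even), read p_7/q_7
k=0  a_k=6  p_k/q_k = 6/1
k=1  a_k=1  p_k/q_k = 7/1
k=2  a_k=1  p_k/q_k = 13/2
k=3  a_k=1  p_k/q_k = 20/3
k=4  a_k=2  p_k/q_k = 53/8
k=5  a_k=1  p_k/q_k = 73/11
k=6  a_k=1  p_k/q_k = 126/19
k=7  a_k=1  p_k/q_k = 199/30
fundamental: x₁=199, y₁=30  (since 39601 − 44·900 = 1)

199 30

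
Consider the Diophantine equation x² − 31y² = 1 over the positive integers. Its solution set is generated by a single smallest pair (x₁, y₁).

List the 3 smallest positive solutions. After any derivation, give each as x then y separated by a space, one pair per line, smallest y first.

√31 → a₀=5, period (1,1,3,5,3,1,1,10); ℓ=8 even so k=7
a_0=5:  p_0=5·1+0=5,  q_0=5·0+1=1
a_1=1:  p_1=1·5+1=6,  q_1=1·1+0=1
a_2=1:  p_2=1·6+5=11,  q_2=1·1+1=2
a_3=3:  p_3=3·11+6=39,  q_3=3·2+1=7
…
a_6=1:  p_6=1·657+206=863,  q_6=1·118+37=155
a_7=1:  p_7=1·863+657=1520,  q_7=1·155+118=273
(x₁, y₁) = (1520, 273);  1520² − 31·273² = 1 ✓
k=2:  x_2 = 1520·1520+31·273·273 = 4620799,  y_2 = 1520·273+273·1520 = 829920
k=3:  x_3 = 1520·4620799+31·273·829920 = 14047227440,  y_3 = 1520·829920+273·4620799 = 2522956527

1520 273
4620799 829920
14047227440 2522956527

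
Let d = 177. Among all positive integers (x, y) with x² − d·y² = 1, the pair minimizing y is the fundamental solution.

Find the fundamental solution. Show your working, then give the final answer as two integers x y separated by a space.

62423 4692

[13; 3,3,2,8,2,3,3,26] for √177; ℓ=8 ⇒ convergent index 7
step 0: (13, 1)  from 13·(1,0) + (0,1)
step 1: (40, 3)  from 3·(13,1) + (1,0)
step 2: (133, 10)  from 3·(40,3) + (13,1)
step 3: (306, 23)  from 2·(133,10) + (40,3)
step 4: (2581, 194)  from 8·(306,23) + (133,10)
…
step 6: (18985, 1427)  from 3·(5468,411) + (2581,194)
step 7: (62423, 4692)  from 3·(18985,1427) + (5468,411)
(x₁, y₁) = (62423, 4692);  62423² − 177·4692² = 1 ✓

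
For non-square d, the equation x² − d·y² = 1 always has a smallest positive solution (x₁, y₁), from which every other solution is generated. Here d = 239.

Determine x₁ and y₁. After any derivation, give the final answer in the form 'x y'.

[15; 2,5,1,2,4,15,4,2,1,5,2,30] for √239; ℓ=12 ⇒ convergent index 11
k=0  a_k=15  p_k/q_k = 15/1
…
k=4  a_k=2  p_k/q_k = 572/37
k=5  a_k=4  p_k/q_k = 2489/161
k=6  a_k=15  p_k/q_k = 37907/2452
k=7  a_k=4  p_k/q_k = 154117/9969
k=8  a_k=2  p_k/q_k = 346141/22390
k=9  a_k=1  p_k/q_k = 500258/32359
k=10  a_k=5  p_k/q_k = 2847431/184185
k=11  a_k=2  p_k/q_k = 6195120/400729
fundamental: x₁=6195120, y₁=400729  (since 38379511814400 − 239·160583731441 = 1)

6195120 400729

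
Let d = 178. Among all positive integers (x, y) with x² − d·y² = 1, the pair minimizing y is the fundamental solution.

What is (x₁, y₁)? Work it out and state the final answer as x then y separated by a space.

d=178: √d = [13; 2,1,12,1,2,26] (ℓ=6, even), read p_5/q_5
step 0: (13, 1)  from 13·(1,0) + (0,1)
step 1: (27, 2)  from 2·(13,1) + (1,0)
step 2: (40, 3)  from 1·(27,2) + (13,1)
step 3: (507, 38)  from 12·(40,3) + (27,2)
step 4: (547, 41)  from 1·(507,38) + (40,3)
step 5: (1601, 120)  from 2·(547,41) + (507,38)
(x₁, y₁) = (1601, 120);  1601² − 178·120² = 1 ✓

1601 120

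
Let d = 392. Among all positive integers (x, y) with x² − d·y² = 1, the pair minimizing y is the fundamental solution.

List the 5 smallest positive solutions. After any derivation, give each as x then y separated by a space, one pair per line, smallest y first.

99 5
19601 990
3880899 196015
768398401 38809980
152139002499 7684180025

[19; 1,3,1,38] for √392; ℓ=4 ⇒ convergent index 3
i=0: a=19 ⇒ p=19, q=1
i=1: a=1 ⇒ p=20, q=1
i=2: a=3 ⇒ p=79, q=4
i=3: a=1 ⇒ p=99, q=5
fundamental: x₁=99, y₁=5  (since 9801 − 392·25 = 1)
(x_2, y_2) = (99·99 + 392·5·5, 99·5 + 5·99) = (19601, 990)
(x_3, y_3) = (99·19601 + 392·5·990, 99·990 + 5·19601) = (3880899, 196015)
(x_4, y_4) = (99·3880899 + 392·5·196015, 99·196015 + 5·3880899) = (768398401, 38809980)
(x_5, y_5) = (99·768398401 + 392·5·38809980, 99·38809980 + 5·768398401) = (152139002499, 7684180025)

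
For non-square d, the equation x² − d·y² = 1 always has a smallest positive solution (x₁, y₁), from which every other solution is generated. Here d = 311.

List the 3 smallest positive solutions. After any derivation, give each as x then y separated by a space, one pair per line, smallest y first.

[17; 1,1,1,2,1,…,1,1,34] for √311; ℓ=16 ⇒ convergent index 15
k=0  a_k=17  p_k/q_k = 17/1
k=1  a_k=1  p_k/q_k = 18/1
k=2  a_k=1  p_k/q_k = 35/2
k=3  a_k=1  p_k/q_k = 53/3
k=4  a_k=2  p_k/q_k = 141/8
k=5  a_k=1  p_k/q_k = 194/11
…
k=7  a_k=3  p_k/q_k = 4109/233
…
k=10  a_k=6  p_k/q_k = 1376656/78063
k=11  a_k=1  p_k/q_k = 1594239/90401
…
k=13  a_k=1  p_k/q_k = 6159373/349266
k=14  a_k=1  p_k/q_k = 10724507/608131
k=15  a_k=1  p_k/q_k = 16883880/957397
fundamental: x₁=16883880, y₁=957397  (since 285065403854400 − 311·916609015609 = 1)
n=2: (16883880,957397)∘(16883880,957397) = (16883880·16883880+311·957397·957397, 16883880·957397+957397·16883880) = (570130807708799,32329152120720)
n=3: (570130807708799,32329152120720)∘(16883880,957397) = (16883880·570130807708799+311·957397·32329152120720, 16883880·32329152120720+957397·570130807708799) = (19252040283316857636360,1091683049815963029803)

16883880 957397
570130807708799 32329152120720
19252040283316857636360 1091683049815963029803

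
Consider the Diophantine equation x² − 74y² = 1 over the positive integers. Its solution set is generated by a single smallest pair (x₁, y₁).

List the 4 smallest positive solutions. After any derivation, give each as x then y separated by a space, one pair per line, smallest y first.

[8; 1,1,1,1,16] for √74; ℓ=5 ⇒ convergent index 9
i=0: a=8 ⇒ p=8, q=1
i=1: a=1 ⇒ p=9, q=1
i=2: a=1 ⇒ p=17, q=2
i=3: a=1 ⇒ p=26, q=3
…
i=6: a=1 ⇒ p=757, q=88
i=7: a=1 ⇒ p=1471, q=171
i=8: a=1 ⇒ p=2228, q=259
i=9: a=1 ⇒ p=3699, q=430
→ (3699, 430).  Check: 3699²=13682601, 74·430²=13682600, difference 1.
k=2:  x_2 = 3699·3699+74·430·430 = 27365201,  y_2 = 3699·430+430·3699 = 3181140
k=3:  x_3 = 3699·27365201+74·430·3181140 = 202447753299,  y_3 = 3699·3181140+430·27365201 = 23534073290
k=4:  x_4 = 3699·202447753299+74·430·23534073290 = 1497708451540801,  y_4 = 3699·23534073290+430·202447753299 = 174105071018280

3699 430
27365201 3181140
202447753299 23534073290
1497708451540801 174105071018280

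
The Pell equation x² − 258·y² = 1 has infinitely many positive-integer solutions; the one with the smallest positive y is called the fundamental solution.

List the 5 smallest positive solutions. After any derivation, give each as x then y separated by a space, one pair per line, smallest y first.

√258 → a₀=16, period (16,32); ℓ=2 even so k=1
i=0: a=16 ⇒ p=16, q=1
i=1: a=16 ⇒ p=257, q=16
fundamental: x₁=257, y₁=16  (since 66049 − 258·256 = 1)
(257+16√258)^2 = 132097 + 8224√258
(257+16√258)^3 = 67897601 + 4227120√258
(257+16√258)^4 = 34899234817 + 2172731456√258
(257+16√258)^5 = 17938138798337 + 1116779741264√258

257 16
132097 8224
67897601 4227120
34899234817 2172731456
17938138798337 1116779741264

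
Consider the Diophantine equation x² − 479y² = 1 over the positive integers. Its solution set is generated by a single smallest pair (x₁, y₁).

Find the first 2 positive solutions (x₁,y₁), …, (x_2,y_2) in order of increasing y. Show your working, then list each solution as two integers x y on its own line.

√479 = [21; 1,7,1,3,2,21,2,3,1,7,1,42, …], period ℓ=12 (even) → k=11
a_0=21:  p_0=21·1+0=21,  q_0=21·0+1=1
a_1=1:  p_1=1·21+1=22,  q_1=1·1+0=1
a_2=7:  p_2=7·22+21=175,  q_2=7·1+1=8
a_3=1:  p_3=1·175+22=197,  q_3=1·8+1=9
a_4=3:  p_4=3·197+175=766,  q_4=3·9+8=35
…
a_6=21:  p_6=21·1729+766=37075,  q_6=21·79+35=1694
a_7=2:  p_7=2·37075+1729=75879,  q_7=2·1694+79=3467
…
a_10=7:  p_10=7·340591+264712=2648849,  q_10=7·15562+12095=121029
a_11=1:  p_11=1·2648849+340591=2989440,  q_11=1·121029+15562=136591
(x₁, y₁) = (2989440, 136591);  2989440² − 479·136591² = 1 ✓
(2989440+136591√479)^2 = 17873503027199 + 816661198080√479

2989440 136591
17873503027199 816661198080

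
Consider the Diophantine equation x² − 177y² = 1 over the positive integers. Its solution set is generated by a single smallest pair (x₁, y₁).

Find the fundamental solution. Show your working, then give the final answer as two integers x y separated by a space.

62423 4692

d=177: √d = [13; 3,3,2,8,2,3,3,26] (ℓ=8, even), read p_7/q_7
step 0: (13, 1)  from 13·(1,0) + (0,1)
step 1: (40, 3)  from 3·(13,1) + (1,0)
…
step 3: (306, 23)  from 2·(133,10) + (40,3)
…
step 6: (18985, 1427)  from 3·(5468,411) + (2581,194)
step 7: (62423, 4692)  from 3·(18985,1427) + (5468,411)
→ (62423, 4692).  Check: 62423²=3896630929, 177·4692²=3896630928, difference 1.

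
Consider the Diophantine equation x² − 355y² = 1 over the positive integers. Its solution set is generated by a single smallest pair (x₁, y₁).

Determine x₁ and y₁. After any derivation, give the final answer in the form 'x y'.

954809 50676

√355 = [18; 1,5,3,3,1,6,1,3,3,5,1,36, …], period ℓ=12 (even) → k=11
i=0: a=18 ⇒ p=18, q=1
i=1: a=1 ⇒ p=19, q=1
…
i=3: a=3 ⇒ p=358, q=19
…
i=5: a=1 ⇒ p=1545, q=82
…
i=7: a=1 ⇒ p=12002, q=637
…
i=10: a=5 ⇒ p=803418, q=42641
i=11: a=1 ⇒ p=954809, q=50676
fundamental: x₁=954809, y₁=50676  (since 911660226481 − 355·2568056976 = 1)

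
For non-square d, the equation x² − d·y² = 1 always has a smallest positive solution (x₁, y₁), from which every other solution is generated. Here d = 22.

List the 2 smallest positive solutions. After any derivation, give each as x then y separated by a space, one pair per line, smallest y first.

√22 → a₀=4, period (1,2,4,2,1,8); ℓ=6 even so k=5
i=0: a=4 ⇒ p=4, q=1
…
i=2: a=2 ⇒ p=14, q=3
i=3: a=4 ⇒ p=61, q=13
i=4: a=2 ⇒ p=136, q=29
i=5: a=1 ⇒ p=197, q=42
fundamental: x₁=197, y₁=42  (since 38809 − 22·1764 = 1)
k=2:  x_2 = 197·197+22·42·42 = 77617,  y_2 = 197·42+42·197 = 16548

197 42
77617 16548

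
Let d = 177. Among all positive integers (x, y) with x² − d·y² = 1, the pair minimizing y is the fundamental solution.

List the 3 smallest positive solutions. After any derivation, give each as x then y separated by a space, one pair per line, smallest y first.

62423 4692
7793261857 585777432
972957569736599 73131969270780

[13; 3,3,2,8,2,3,3,26] for √177; ℓ=8 ⇒ convergent index 7
step 0: (13, 1)  from 13·(1,0) + (0,1)
step 1: (40, 3)  from 3·(13,1) + (1,0)
step 2: (133, 10)  from 3·(40,3) + (13,1)
step 3: (306, 23)  from 2·(133,10) + (40,3)
step 4: (2581, 194)  from 8·(306,23) + (133,10)
…
step 6: (18985, 1427)  from 3·(5468,411) + (2581,194)
step 7: (62423, 4692)  from 3·(18985,1427) + (5468,411)
→ (62423, 4692).  Check: 62423²=3896630929, 177·4692²=3896630928, difference 1.
(62423+4692√177)^2 = 7793261857 + 585777432√177
(62423+4692√177)^3 = 972957569736599 + 73131969270780√177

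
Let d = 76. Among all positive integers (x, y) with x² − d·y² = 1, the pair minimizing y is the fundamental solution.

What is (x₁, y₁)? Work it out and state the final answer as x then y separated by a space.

√76 = [8; 1,2,1,1,5,4,5,1,1,2,1,16, …], period ℓ=12 (even) → k=11
k=0  a_k=8  p_k/q_k = 8/1
k=1  a_k=1  p_k/q_k = 9/1
k=2  a_k=2  p_k/q_k = 26/3
…
k=6  a_k=4  p_k/q_k = 1421/163
k=7  a_k=5  p_k/q_k = 7445/854
k=8  a_k=1  p_k/q_k = 8866/1017
…
k=10  a_k=2  p_k/q_k = 41488/4759
k=11  a_k=1  p_k/q_k = 57799/6630
→ (57799, 6630).  Check: 57799²=3340724401, 76·6630²=3340724400, difference 1.

57799 6630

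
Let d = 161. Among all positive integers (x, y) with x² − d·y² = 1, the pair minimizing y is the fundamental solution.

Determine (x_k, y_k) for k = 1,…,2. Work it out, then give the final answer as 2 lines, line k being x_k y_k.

11775 928
277301249 21854400

√161 → a₀=12, period (1,2,4,1,2,1,4,2,1,24); ℓ=10 even so k=9
step 0: (12, 1)  from 12·(1,0) + (0,1)
step 1: (13, 1)  from 1·(12,1) + (1,0)
step 2: (38, 3)  from 2·(13,1) + (12,1)
…
step 4: (203, 16)  from 1·(165,13) + (38,3)
…
step 8: (8108, 639)  from 2·(3667,289) + (774,61)
step 9: (11775, 928)  from 1·(8108,639) + (3667,289)
(x₁, y₁) = (11775, 928);  11775² − 161·928² = 1 ✓
n=2: (11775,928)∘(11775,928) = (11775·11775+161·928·928, 11775·928+928·11775) = (277301249,21854400)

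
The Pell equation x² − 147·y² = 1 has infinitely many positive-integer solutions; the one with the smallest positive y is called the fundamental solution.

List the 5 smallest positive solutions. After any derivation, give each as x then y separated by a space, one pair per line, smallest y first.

97 8
18817 1552
3650401 301080
708158977 58407968
137379191137 11330844712

√147 = [12; 8,24, …], period ℓ=2 (even) → k=1
k=0  a_k=12  p_k/q_k = 12/1
k=1  a_k=8  p_k/q_k = 97/8
→ (97, 8).  Check: 97²=9409, 147·8²=9408, difference 1.
(x_2, y_2) = (97·97 + 147·8·8, 97·8 + 8·97) = (18817, 1552)
(x_3, y_3) = (97·18817 + 147·8·1552, 97·1552 + 8·18817) = (3650401, 301080)
(x_4, y_4) = (97·3650401 + 147·8·301080, 97·301080 + 8·3650401) = (708158977, 58407968)
(x_5, y_5) = (97·708158977 + 147·8·58407968, 97·58407968 + 8·708158977) = (137379191137, 11330844712)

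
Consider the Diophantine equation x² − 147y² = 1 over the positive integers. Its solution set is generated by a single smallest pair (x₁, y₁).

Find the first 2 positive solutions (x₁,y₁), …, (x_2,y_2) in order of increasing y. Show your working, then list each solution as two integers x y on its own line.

√147 = [12; 8,24, …], period ℓ=2 (even) → k=1
a_0=12:  p_0=12·1+0=12,  q_0=12·0+1=1
a_1=8:  p_1=8·12+1=97,  q_1=8·1+0=8
fundamental: x₁=97, y₁=8  (since 9409 − 147·64 = 1)
(97+8√147)^2 = 18817 + 1552√147

97 8
18817 1552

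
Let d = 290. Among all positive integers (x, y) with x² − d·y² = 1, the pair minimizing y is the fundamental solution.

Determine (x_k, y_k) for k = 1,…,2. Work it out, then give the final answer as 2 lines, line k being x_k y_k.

[17; 34] for √290; ℓ=1 ⇒ convergent index 1
step 0: (17, 1)  from 17·(1,0) + (0,1)
step 1: (579, 34)  from 34·(17,1) + (1,0)
→ (579, 34).  Check: 579²=335241, 290·34²=335240, difference 1.
(x_2, y_2) = (579·579 + 290·34·34, 579·34 + 34·579) = (670481, 39372)

579 34
670481 39372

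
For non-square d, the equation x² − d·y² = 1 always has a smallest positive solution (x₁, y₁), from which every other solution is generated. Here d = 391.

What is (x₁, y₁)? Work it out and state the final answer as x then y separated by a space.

d=391: √d = [19; 1,3,2,2,1,…,3,1,38] (ℓ=16, even), read p_15/q_15
k=0  a_k=19  p_k/q_k = 19/1
…
k=2  a_k=3  p_k/q_k = 79/4
…
k=7  a_k=2  p_k/q_k = 2709/137
k=8  a_k=19  p_k/q_k = 52519/2656
k=9  a_k=2  p_k/q_k = 107747/5449
…
k=13  a_k=2  p_k/q_k = 1660597/83980
k=14  a_k=3  p_k/q_k = 5678083/287153
k=15  a_k=1  p_k/q_k = 7338680/371133
→ (7338680, 371133).  Check: 7338680²=53856224142400, 391·371133²=53856224142399, difference 1.

7338680 371133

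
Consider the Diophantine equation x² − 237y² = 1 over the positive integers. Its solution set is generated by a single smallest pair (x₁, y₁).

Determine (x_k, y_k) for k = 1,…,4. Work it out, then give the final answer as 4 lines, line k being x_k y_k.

d=237: √d = [15; 2,1,1,7,10,7,1,1,2,30] (ℓ=10, even), read p_9/q_9
k=0  a_k=15  p_k/q_k = 15/1
k=1  a_k=2  p_k/q_k = 31/2
k=2  a_k=1  p_k/q_k = 46/3
k=3  a_k=1  p_k/q_k = 77/5
k=4  a_k=7  p_k/q_k = 585/38
k=5  a_k=10  p_k/q_k = 5927/385
…
k=8  a_k=1  p_k/q_k = 90075/5851
k=9  a_k=2  p_k/q_k = 228151/14820
(x₁, y₁) = (228151, 14820);  228151² − 237·14820² = 1 ✓
k=2:  x_2 = 228151·228151+237·14820·14820 = 104105757601,  y_2 = 228151·14820+14820·228151 = 6762395640
k=3:  x_3 = 228151·104105757601+237·14820·6762395640 = 47503665404623351,  y_3 = 228151·6762395640+14820·104105757601 = 3085694655308460
k=4:  x_4 = 228151·47503665404623351+237·14820·3085694655308460 = 21676017531356338550401,  y_4 = 228151·3085694655308460+14820·47503665404623351 = 1408008642599798519280

228151 14820
104105757601 6762395640
47503665404623351 3085694655308460
21676017531356338550401 1408008642599798519280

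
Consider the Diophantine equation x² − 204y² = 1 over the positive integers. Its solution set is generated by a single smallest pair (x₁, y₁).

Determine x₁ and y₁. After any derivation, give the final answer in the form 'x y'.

4999 350

√204 → a₀=14, period (3,1,1,6,1,1,3,28); ℓ=8 even so k=7
k=0  a_k=14  p_k/q_k = 14/1
…
k=2  a_k=1  p_k/q_k = 57/4
k=3  a_k=1  p_k/q_k = 100/7
…
k=5  a_k=1  p_k/q_k = 757/53
k=6  a_k=1  p_k/q_k = 1414/99
k=7  a_k=3  p_k/q_k = 4999/350
fundamental: x₁=4999, y₁=350  (since 24990001 − 204·122500 = 1)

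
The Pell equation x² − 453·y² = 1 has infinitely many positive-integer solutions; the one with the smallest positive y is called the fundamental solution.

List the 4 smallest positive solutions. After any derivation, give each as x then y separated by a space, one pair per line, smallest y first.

1653751 77700
5469784740001 256992905400
18091323967121133751 850004548596233100
59837090203895614338960001 2811391744490881177810800

[21; 3,1,1,10,14,10,1,1,3,42] for √453; ℓ=10 ⇒ convergent index 9
i=0: a=21 ⇒ p=21, q=1
…
i=3: a=1 ⇒ p=149, q=7
i=4: a=10 ⇒ p=1575, q=74
i=5: a=14 ⇒ p=22199, q=1043
…
i=7: a=1 ⇒ p=245764, q=11547
i=8: a=1 ⇒ p=469329, q=22051
i=9: a=3 ⇒ p=1653751, q=77700
→ (1653751, 77700).  Check: 1653751²=2734892370001, 453·77700²=2734892370000, difference 1.
k=2:  x_2 = 1653751·1653751+453·77700·77700 = 5469784740001,  y_2 = 1653751·77700+77700·1653751 = 256992905400
k=3:  x_3 = 1653751·5469784740001+453·77700·256992905400 = 18091323967121133751,  y_3 = 1653751·256992905400+77700·5469784740001 = 850004548596233100
k=4:  x_4 = 1653751·18091323967121133751+453·77700·850004548596233100 = 59837090203895614338960001,  y_4 = 1653751·850004548596233100+77700·18091323967121133751 = 2811391744490881177810800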